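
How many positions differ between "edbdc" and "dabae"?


Comparing "edbdc" and "dabae" position by position:
  Position 0: 'e' vs 'd' => DIFFER
  Position 1: 'd' vs 'a' => DIFFER
  Position 2: 'b' vs 'b' => same
  Position 3: 'd' vs 'a' => DIFFER
  Position 4: 'c' vs 'e' => DIFFER
Positions that differ: 4

4


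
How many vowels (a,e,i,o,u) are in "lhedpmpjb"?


Input: lhedpmpjb
Checking each character:
  'l' at position 0: consonant
  'h' at position 1: consonant
  'e' at position 2: vowel (running total: 1)
  'd' at position 3: consonant
  'p' at position 4: consonant
  'm' at position 5: consonant
  'p' at position 6: consonant
  'j' at position 7: consonant
  'b' at position 8: consonant
Total vowels: 1

1


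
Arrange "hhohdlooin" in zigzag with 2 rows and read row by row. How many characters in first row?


Zigzag "hhohdlooin" into 2 rows:
Placing characters:
  'h' => row 0
  'h' => row 1
  'o' => row 0
  'h' => row 1
  'd' => row 0
  'l' => row 1
  'o' => row 0
  'o' => row 1
  'i' => row 0
  'n' => row 1
Rows:
  Row 0: "hodoi"
  Row 1: "hhlon"
First row length: 5

5


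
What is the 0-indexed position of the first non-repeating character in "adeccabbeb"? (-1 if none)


Input: adeccabbeb
Character frequencies:
  'a': 2
  'b': 3
  'c': 2
  'd': 1
  'e': 2
Scanning left to right for freq == 1:
  Position 0 ('a'): freq=2, skip
  Position 1 ('d'): unique! => answer = 1

1


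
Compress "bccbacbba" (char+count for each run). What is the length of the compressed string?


Input: bccbacbba
Runs:
  'b' x 1 => "b1"
  'c' x 2 => "c2"
  'b' x 1 => "b1"
  'a' x 1 => "a1"
  'c' x 1 => "c1"
  'b' x 2 => "b2"
  'a' x 1 => "a1"
Compressed: "b1c2b1a1c1b2a1"
Compressed length: 14

14


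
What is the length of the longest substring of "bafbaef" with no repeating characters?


Input: "bafbaef"
Sliding window (track last position of each char):
  Position 0 ('b'): window [0,0] length 1 -- new best
  Position 1 ('a'): window [0,1] length 2 -- new best
  Position 2 ('f'): window [0,2] length 3 -- new best
  Position 3 ('b'): repeat (last at 0), move window start to 1
  Position 3 ('b'): window [1,3] length 3
  Position 4 ('a'): repeat (last at 1), move window start to 2
  Position 4 ('a'): window [2,4] length 3
  Position 5 ('e'): window [2,5] length 4 -- new best
  Position 6 ('f'): repeat (last at 2), move window start to 3
  Position 6 ('f'): window [3,6] length 4
Longest substring with no repeats: "fbae" with length 4

4


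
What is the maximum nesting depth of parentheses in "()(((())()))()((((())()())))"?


Input: "()(((())()))()((((())()())))"
Tracking depth:
  Position 0 '(': depth becomes 1
  Position 1 ')': depth becomes 0
  Position 2 '(': depth becomes 1
  Position 3 '(': depth becomes 2
  Position 4 '(': depth becomes 3
  Position 5 '(': depth becomes 4
  Position 6 ')': depth becomes 3
  Position 7 ')': depth becomes 2
  Position 8 '(': depth becomes 3
  Position 9 ')': depth becomes 2
  Position 10 ')': depth becomes 1
  Position 11 ')': depth becomes 0
  Position 12 '(': depth becomes 1
  Position 13 ')': depth becomes 0
  Position 14 '(': depth becomes 1
  Position 15 '(': depth becomes 2
  Position 16 '(': depth becomes 3
  Position 17 '(': depth becomes 4
  Position 18 '(': depth becomes 5
  Position 19 ')': depth becomes 4
  Position 20 ')': depth becomes 3
  Position 21 '(': depth becomes 4
  Position 22 ')': depth becomes 3
  Position 23 '(': depth becomes 4
  Position 24 ')': depth becomes 3
  Position 25 ')': depth becomes 2
  Position 26 ')': depth becomes 1
  Position 27 ')': depth becomes 0
Maximum depth reached: 5

5


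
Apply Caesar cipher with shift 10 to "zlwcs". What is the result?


Caesar cipher: shift "zlwcs" by 10
  'z' (pos 25) + 10 = pos 9 = 'j'
  'l' (pos 11) + 10 = pos 21 = 'v'
  'w' (pos 22) + 10 = pos 6 = 'g'
  'c' (pos 2) + 10 = pos 12 = 'm'
  's' (pos 18) + 10 = pos 2 = 'c'
Result: jvgmc

jvgmc


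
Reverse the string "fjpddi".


Input: fjpddi
Reading characters right to left:
  Position 5: 'i'
  Position 4: 'd'
  Position 3: 'd'
  Position 2: 'p'
  Position 1: 'j'
  Position 0: 'f'
Reversed: iddpjf

iddpjf


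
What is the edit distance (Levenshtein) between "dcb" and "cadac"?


Computing edit distance: "dcb" -> "cadac"
DP table:
           c    a    d    a    c
      0    1    2    3    4    5
  d   1    1    2    2    3    4
  c   2    1    2    3    3    3
  b   3    2    2    3    4    4
Edit distance = dp[3][5] = 4

4


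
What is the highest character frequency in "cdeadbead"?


Input: cdeadbead
Character counts:
  'a': 2
  'b': 1
  'c': 1
  'd': 3
  'e': 2
Maximum frequency: 3

3


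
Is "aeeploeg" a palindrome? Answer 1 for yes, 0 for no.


Input: aeeploeg
Reversed: geolpeea
  Compare pos 0 ('a') with pos 7 ('g'): MISMATCH
  Compare pos 1 ('e') with pos 6 ('e'): match
  Compare pos 2 ('e') with pos 5 ('o'): MISMATCH
  Compare pos 3 ('p') with pos 4 ('l'): MISMATCH
Result: not a palindrome

0


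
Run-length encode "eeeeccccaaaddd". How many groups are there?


Input: eeeeccccaaaddd
Scanning for consecutive runs:
  Group 1: 'e' x 4 (positions 0-3)
  Group 2: 'c' x 4 (positions 4-7)
  Group 3: 'a' x 3 (positions 8-10)
  Group 4: 'd' x 3 (positions 11-13)
Total groups: 4

4


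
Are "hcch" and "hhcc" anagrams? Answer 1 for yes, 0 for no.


Strings: "hcch", "hhcc"
Sorted first:  cchh
Sorted second: cchh
Sorted forms match => anagrams

1


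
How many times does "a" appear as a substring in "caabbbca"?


Searching for "a" in "caabbbca"
Scanning each position:
  Position 0: "c" => no
  Position 1: "a" => MATCH
  Position 2: "a" => MATCH
  Position 3: "b" => no
  Position 4: "b" => no
  Position 5: "b" => no
  Position 6: "c" => no
  Position 7: "a" => MATCH
Total occurrences: 3

3


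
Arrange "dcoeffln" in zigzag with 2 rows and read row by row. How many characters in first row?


Zigzag "dcoeffln" into 2 rows:
Placing characters:
  'd' => row 0
  'c' => row 1
  'o' => row 0
  'e' => row 1
  'f' => row 0
  'f' => row 1
  'l' => row 0
  'n' => row 1
Rows:
  Row 0: "dofl"
  Row 1: "cefn"
First row length: 4

4


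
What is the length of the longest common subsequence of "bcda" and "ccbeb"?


LCS of "bcda" and "ccbeb"
DP table:
           c    c    b    e    b
      0    0    0    0    0    0
  b   0    0    0    1    1    1
  c   0    1    1    1    1    1
  d   0    1    1    1    1    1
  a   0    1    1    1    1    1
LCS length = dp[4][5] = 1

1


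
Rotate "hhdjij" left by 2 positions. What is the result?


Input: "hhdjij", rotate left by 2
First 2 characters: "hh"
Remaining characters: "djij"
Concatenate remaining + first: "djij" + "hh" = "djijhh"

djijhh


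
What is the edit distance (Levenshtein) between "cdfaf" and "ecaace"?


Computing edit distance: "cdfaf" -> "ecaace"
DP table:
           e    c    a    a    c    e
      0    1    2    3    4    5    6
  c   1    1    1    2    3    4    5
  d   2    2    2    2    3    4    5
  f   3    3    3    3    3    4    5
  a   4    4    4    3    3    4    5
  f   5    5    5    4    4    4    5
Edit distance = dp[5][6] = 5

5


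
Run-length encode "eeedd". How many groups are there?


Input: eeedd
Scanning for consecutive runs:
  Group 1: 'e' x 3 (positions 0-2)
  Group 2: 'd' x 2 (positions 3-4)
Total groups: 2

2


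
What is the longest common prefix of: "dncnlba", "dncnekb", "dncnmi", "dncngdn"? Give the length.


Words: dncnlba, dncnekb, dncnmi, dncngdn
  Position 0: all 'd' => match
  Position 1: all 'n' => match
  Position 2: all 'c' => match
  Position 3: all 'n' => match
  Position 4: ('l', 'e', 'm', 'g') => mismatch, stop
LCP = "dncn" (length 4)

4


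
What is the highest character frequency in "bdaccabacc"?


Input: bdaccabacc
Character counts:
  'a': 3
  'b': 2
  'c': 4
  'd': 1
Maximum frequency: 4

4


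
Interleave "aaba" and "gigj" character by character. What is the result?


Interleaving "aaba" and "gigj":
  Position 0: 'a' from first, 'g' from second => "ag"
  Position 1: 'a' from first, 'i' from second => "ai"
  Position 2: 'b' from first, 'g' from second => "bg"
  Position 3: 'a' from first, 'j' from second => "aj"
Result: agaibgaj

agaibgaj


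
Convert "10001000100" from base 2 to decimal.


Input: "10001000100" in base 2
Positional expansion:
  Digit '1' (value 1) x 2^10 = 1024
  Digit '0' (value 0) x 2^9 = 0
  Digit '0' (value 0) x 2^8 = 0
  Digit '0' (value 0) x 2^7 = 0
  Digit '1' (value 1) x 2^6 = 64
  Digit '0' (value 0) x 2^5 = 0
  Digit '0' (value 0) x 2^4 = 0
  Digit '0' (value 0) x 2^3 = 0
  Digit '1' (value 1) x 2^2 = 4
  Digit '0' (value 0) x 2^1 = 0
  Digit '0' (value 0) x 2^0 = 0
Sum = 1092

1092


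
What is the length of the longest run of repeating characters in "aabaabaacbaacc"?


Input: "aabaabaacbaacc"
Scanning for longest run:
  Position 1 ('a'): continues run of 'a', length=2
  Position 2 ('b'): new char, reset run to 1
  Position 3 ('a'): new char, reset run to 1
  Position 4 ('a'): continues run of 'a', length=2
  Position 5 ('b'): new char, reset run to 1
  Position 6 ('a'): new char, reset run to 1
  Position 7 ('a'): continues run of 'a', length=2
  Position 8 ('c'): new char, reset run to 1
  Position 9 ('b'): new char, reset run to 1
  Position 10 ('a'): new char, reset run to 1
  Position 11 ('a'): continues run of 'a', length=2
  Position 12 ('c'): new char, reset run to 1
  Position 13 ('c'): continues run of 'c', length=2
Longest run: 'a' with length 2

2


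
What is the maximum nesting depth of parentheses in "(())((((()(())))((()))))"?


Input: "(())((((()(())))((()))))"
Tracking depth:
  Position 0 '(': depth becomes 1
  Position 1 '(': depth becomes 2
  Position 2 ')': depth becomes 1
  Position 3 ')': depth becomes 0
  Position 4 '(': depth becomes 1
  Position 5 '(': depth becomes 2
  Position 6 '(': depth becomes 3
  Position 7 '(': depth becomes 4
  Position 8 '(': depth becomes 5
  Position 9 ')': depth becomes 4
  Position 10 '(': depth becomes 5
  Position 11 '(': depth becomes 6
  Position 12 ')': depth becomes 5
  Position 13 ')': depth becomes 4
  Position 14 ')': depth becomes 3
  Position 15 ')': depth becomes 2
  Position 16 '(': depth becomes 3
  Position 17 '(': depth becomes 4
  Position 18 '(': depth becomes 5
  Position 19 ')': depth becomes 4
  Position 20 ')': depth becomes 3
  Position 21 ')': depth becomes 2
  Position 22 ')': depth becomes 1
  Position 23 ')': depth becomes 0
Maximum depth reached: 6

6


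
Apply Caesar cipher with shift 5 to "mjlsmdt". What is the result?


Caesar cipher: shift "mjlsmdt" by 5
  'm' (pos 12) + 5 = pos 17 = 'r'
  'j' (pos 9) + 5 = pos 14 = 'o'
  'l' (pos 11) + 5 = pos 16 = 'q'
  's' (pos 18) + 5 = pos 23 = 'x'
  'm' (pos 12) + 5 = pos 17 = 'r'
  'd' (pos 3) + 5 = pos 8 = 'i'
  't' (pos 19) + 5 = pos 24 = 'y'
Result: roqxriy

roqxriy


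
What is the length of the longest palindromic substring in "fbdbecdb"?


Input: "fbdbecdb"
Checking substrings for palindromes:
  [1:4] "bdb" (len 3) => palindrome
Longest palindromic substring: "bdb" with length 3

3


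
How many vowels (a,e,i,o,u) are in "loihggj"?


Input: loihggj
Checking each character:
  'l' at position 0: consonant
  'o' at position 1: vowel (running total: 1)
  'i' at position 2: vowel (running total: 2)
  'h' at position 3: consonant
  'g' at position 4: consonant
  'g' at position 5: consonant
  'j' at position 6: consonant
Total vowels: 2

2


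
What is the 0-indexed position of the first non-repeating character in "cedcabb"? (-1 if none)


Input: cedcabb
Character frequencies:
  'a': 1
  'b': 2
  'c': 2
  'd': 1
  'e': 1
Scanning left to right for freq == 1:
  Position 0 ('c'): freq=2, skip
  Position 1 ('e'): unique! => answer = 1

1


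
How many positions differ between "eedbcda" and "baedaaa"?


Comparing "eedbcda" and "baedaaa" position by position:
  Position 0: 'e' vs 'b' => DIFFER
  Position 1: 'e' vs 'a' => DIFFER
  Position 2: 'd' vs 'e' => DIFFER
  Position 3: 'b' vs 'd' => DIFFER
  Position 4: 'c' vs 'a' => DIFFER
  Position 5: 'd' vs 'a' => DIFFER
  Position 6: 'a' vs 'a' => same
Positions that differ: 6

6


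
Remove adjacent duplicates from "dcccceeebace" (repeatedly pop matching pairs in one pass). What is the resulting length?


Input: dcccceeebace
Stack-based adjacent duplicate removal:
  Read 'd': push. Stack: d
  Read 'c': push. Stack: dc
  Read 'c': matches stack top 'c' => pop. Stack: d
  Read 'c': push. Stack: dc
  Read 'c': matches stack top 'c' => pop. Stack: d
  Read 'e': push. Stack: de
  Read 'e': matches stack top 'e' => pop. Stack: d
  Read 'e': push. Stack: de
  Read 'b': push. Stack: deb
  Read 'a': push. Stack: deba
  Read 'c': push. Stack: debac
  Read 'e': push. Stack: debace
Final stack: "debace" (length 6)

6


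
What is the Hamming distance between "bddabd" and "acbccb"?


Comparing "bddabd" and "acbccb" position by position:
  Position 0: 'b' vs 'a' => differ
  Position 1: 'd' vs 'c' => differ
  Position 2: 'd' vs 'b' => differ
  Position 3: 'a' vs 'c' => differ
  Position 4: 'b' vs 'c' => differ
  Position 5: 'd' vs 'b' => differ
Total differences (Hamming distance): 6

6


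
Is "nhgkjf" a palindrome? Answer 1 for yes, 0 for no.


Input: nhgkjf
Reversed: fjkghn
  Compare pos 0 ('n') with pos 5 ('f'): MISMATCH
  Compare pos 1 ('h') with pos 4 ('j'): MISMATCH
  Compare pos 2 ('g') with pos 3 ('k'): MISMATCH
Result: not a palindrome

0


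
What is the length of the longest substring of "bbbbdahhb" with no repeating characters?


Input: "bbbbdahhb"
Sliding window (track last position of each char):
  Position 0 ('b'): window [0,0] length 1 -- new best
  Position 1 ('b'): repeat (last at 0), move window start to 1
  Position 1 ('b'): window [1,1] length 1
  Position 2 ('b'): repeat (last at 1), move window start to 2
  Position 2 ('b'): window [2,2] length 1
  Position 3 ('b'): repeat (last at 2), move window start to 3
  Position 3 ('b'): window [3,3] length 1
  Position 4 ('d'): window [3,4] length 2 -- new best
  Position 5 ('a'): window [3,5] length 3 -- new best
  Position 6 ('h'): window [3,6] length 4 -- new best
  Position 7 ('h'): repeat (last at 6), move window start to 7
  Position 7 ('h'): window [7,7] length 1
  Position 8 ('b'): window [7,8] length 2
Longest substring with no repeats: "bdah" with length 4

4


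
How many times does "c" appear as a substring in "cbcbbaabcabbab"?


Searching for "c" in "cbcbbaabcabbab"
Scanning each position:
  Position 0: "c" => MATCH
  Position 1: "b" => no
  Position 2: "c" => MATCH
  Position 3: "b" => no
  Position 4: "b" => no
  Position 5: "a" => no
  Position 6: "a" => no
  Position 7: "b" => no
  Position 8: "c" => MATCH
  Position 9: "a" => no
  Position 10: "b" => no
  Position 11: "b" => no
  Position 12: "a" => no
  Position 13: "b" => no
Total occurrences: 3

3


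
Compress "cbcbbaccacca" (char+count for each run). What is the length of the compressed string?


Input: cbcbbaccacca
Runs:
  'c' x 1 => "c1"
  'b' x 1 => "b1"
  'c' x 1 => "c1"
  'b' x 2 => "b2"
  'a' x 1 => "a1"
  'c' x 2 => "c2"
  'a' x 1 => "a1"
  'c' x 2 => "c2"
  'a' x 1 => "a1"
Compressed: "c1b1c1b2a1c2a1c2a1"
Compressed length: 18

18


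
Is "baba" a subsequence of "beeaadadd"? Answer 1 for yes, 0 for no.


Check if "baba" is a subsequence of "beeaadadd"
Greedy scan:
  Position 0 ('b'): matches sub[0] = 'b'
  Position 1 ('e'): no match needed
  Position 2 ('e'): no match needed
  Position 3 ('a'): matches sub[1] = 'a'
  Position 4 ('a'): no match needed
  Position 5 ('d'): no match needed
  Position 6 ('a'): no match needed
  Position 7 ('d'): no match needed
  Position 8 ('d'): no match needed
Only matched 2/4 characters => not a subsequence

0


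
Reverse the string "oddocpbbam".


Input: oddocpbbam
Reading characters right to left:
  Position 9: 'm'
  Position 8: 'a'
  Position 7: 'b'
  Position 6: 'b'
  Position 5: 'p'
  Position 4: 'c'
  Position 3: 'o'
  Position 2: 'd'
  Position 1: 'd'
  Position 0: 'o'
Reversed: mabbpcoddo

mabbpcoddo


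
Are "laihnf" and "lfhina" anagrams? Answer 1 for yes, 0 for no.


Strings: "laihnf", "lfhina"
Sorted first:  afhiln
Sorted second: afhiln
Sorted forms match => anagrams

1


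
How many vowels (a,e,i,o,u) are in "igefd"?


Input: igefd
Checking each character:
  'i' at position 0: vowel (running total: 1)
  'g' at position 1: consonant
  'e' at position 2: vowel (running total: 2)
  'f' at position 3: consonant
  'd' at position 4: consonant
Total vowels: 2

2


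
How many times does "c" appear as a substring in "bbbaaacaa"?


Searching for "c" in "bbbaaacaa"
Scanning each position:
  Position 0: "b" => no
  Position 1: "b" => no
  Position 2: "b" => no
  Position 3: "a" => no
  Position 4: "a" => no
  Position 5: "a" => no
  Position 6: "c" => MATCH
  Position 7: "a" => no
  Position 8: "a" => no
Total occurrences: 1

1


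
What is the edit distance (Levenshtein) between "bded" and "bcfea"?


Computing edit distance: "bded" -> "bcfea"
DP table:
           b    c    f    e    a
      0    1    2    3    4    5
  b   1    0    1    2    3    4
  d   2    1    1    2    3    4
  e   3    2    2    2    2    3
  d   4    3    3    3    3    3
Edit distance = dp[4][5] = 3

3


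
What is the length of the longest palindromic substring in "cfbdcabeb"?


Input: "cfbdcabeb"
Checking substrings for palindromes:
  [6:9] "beb" (len 3) => palindrome
Longest palindromic substring: "beb" with length 3

3


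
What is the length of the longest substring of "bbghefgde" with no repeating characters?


Input: "bbghefgde"
Sliding window (track last position of each char):
  Position 0 ('b'): window [0,0] length 1 -- new best
  Position 1 ('b'): repeat (last at 0), move window start to 1
  Position 1 ('b'): window [1,1] length 1
  Position 2 ('g'): window [1,2] length 2 -- new best
  Position 3 ('h'): window [1,3] length 3 -- new best
  Position 4 ('e'): window [1,4] length 4 -- new best
  Position 5 ('f'): window [1,5] length 5 -- new best
  Position 6 ('g'): repeat (last at 2), move window start to 3
  Position 6 ('g'): window [3,6] length 4
  Position 7 ('d'): window [3,7] length 5
  Position 8 ('e'): repeat (last at 4), move window start to 5
  Position 8 ('e'): window [5,8] length 4
Longest substring with no repeats: "bghef" with length 5

5


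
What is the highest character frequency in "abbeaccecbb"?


Input: abbeaccecbb
Character counts:
  'a': 2
  'b': 4
  'c': 3
  'e': 2
Maximum frequency: 4

4


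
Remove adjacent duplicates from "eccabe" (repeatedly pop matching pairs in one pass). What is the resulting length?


Input: eccabe
Stack-based adjacent duplicate removal:
  Read 'e': push. Stack: e
  Read 'c': push. Stack: ec
  Read 'c': matches stack top 'c' => pop. Stack: e
  Read 'a': push. Stack: ea
  Read 'b': push. Stack: eab
  Read 'e': push. Stack: eabe
Final stack: "eabe" (length 4)

4


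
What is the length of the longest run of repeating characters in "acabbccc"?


Input: "acabbccc"
Scanning for longest run:
  Position 1 ('c'): new char, reset run to 1
  Position 2 ('a'): new char, reset run to 1
  Position 3 ('b'): new char, reset run to 1
  Position 4 ('b'): continues run of 'b', length=2
  Position 5 ('c'): new char, reset run to 1
  Position 6 ('c'): continues run of 'c', length=2
  Position 7 ('c'): continues run of 'c', length=3
Longest run: 'c' with length 3

3


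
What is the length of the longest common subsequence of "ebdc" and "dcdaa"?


LCS of "ebdc" and "dcdaa"
DP table:
           d    c    d    a    a
      0    0    0    0    0    0
  e   0    0    0    0    0    0
  b   0    0    0    0    0    0
  d   0    1    1    1    1    1
  c   0    1    2    2    2    2
LCS length = dp[4][5] = 2

2


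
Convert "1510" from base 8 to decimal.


Input: "1510" in base 8
Positional expansion:
  Digit '1' (value 1) x 8^3 = 512
  Digit '5' (value 5) x 8^2 = 320
  Digit '1' (value 1) x 8^1 = 8
  Digit '0' (value 0) x 8^0 = 0
Sum = 840

840


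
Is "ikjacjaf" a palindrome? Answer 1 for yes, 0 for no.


Input: ikjacjaf
Reversed: fajcajki
  Compare pos 0 ('i') with pos 7 ('f'): MISMATCH
  Compare pos 1 ('k') with pos 6 ('a'): MISMATCH
  Compare pos 2 ('j') with pos 5 ('j'): match
  Compare pos 3 ('a') with pos 4 ('c'): MISMATCH
Result: not a palindrome

0


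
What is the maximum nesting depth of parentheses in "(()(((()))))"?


Input: "(()(((()))))"
Tracking depth:
  Position 0 '(': depth becomes 1
  Position 1 '(': depth becomes 2
  Position 2 ')': depth becomes 1
  Position 3 '(': depth becomes 2
  Position 4 '(': depth becomes 3
  Position 5 '(': depth becomes 4
  Position 6 '(': depth becomes 5
  Position 7 ')': depth becomes 4
  Position 8 ')': depth becomes 3
  Position 9 ')': depth becomes 2
  Position 10 ')': depth becomes 1
  Position 11 ')': depth becomes 0
Maximum depth reached: 5

5


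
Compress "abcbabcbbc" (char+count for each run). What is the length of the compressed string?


Input: abcbabcbbc
Runs:
  'a' x 1 => "a1"
  'b' x 1 => "b1"
  'c' x 1 => "c1"
  'b' x 1 => "b1"
  'a' x 1 => "a1"
  'b' x 1 => "b1"
  'c' x 1 => "c1"
  'b' x 2 => "b2"
  'c' x 1 => "c1"
Compressed: "a1b1c1b1a1b1c1b2c1"
Compressed length: 18

18


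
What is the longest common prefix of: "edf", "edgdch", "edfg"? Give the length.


Words: edf, edgdch, edfg
  Position 0: all 'e' => match
  Position 1: all 'd' => match
  Position 2: ('f', 'g', 'f') => mismatch, stop
LCP = "ed" (length 2)

2


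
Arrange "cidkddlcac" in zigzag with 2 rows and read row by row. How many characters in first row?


Zigzag "cidkddlcac" into 2 rows:
Placing characters:
  'c' => row 0
  'i' => row 1
  'd' => row 0
  'k' => row 1
  'd' => row 0
  'd' => row 1
  'l' => row 0
  'c' => row 1
  'a' => row 0
  'c' => row 1
Rows:
  Row 0: "cddla"
  Row 1: "ikdcc"
First row length: 5

5


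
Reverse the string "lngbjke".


Input: lngbjke
Reading characters right to left:
  Position 6: 'e'
  Position 5: 'k'
  Position 4: 'j'
  Position 3: 'b'
  Position 2: 'g'
  Position 1: 'n'
  Position 0: 'l'
Reversed: ekjbgnl

ekjbgnl


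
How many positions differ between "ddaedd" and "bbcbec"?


Comparing "ddaedd" and "bbcbec" position by position:
  Position 0: 'd' vs 'b' => DIFFER
  Position 1: 'd' vs 'b' => DIFFER
  Position 2: 'a' vs 'c' => DIFFER
  Position 3: 'e' vs 'b' => DIFFER
  Position 4: 'd' vs 'e' => DIFFER
  Position 5: 'd' vs 'c' => DIFFER
Positions that differ: 6

6


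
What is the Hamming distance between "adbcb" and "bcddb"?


Comparing "adbcb" and "bcddb" position by position:
  Position 0: 'a' vs 'b' => differ
  Position 1: 'd' vs 'c' => differ
  Position 2: 'b' vs 'd' => differ
  Position 3: 'c' vs 'd' => differ
  Position 4: 'b' vs 'b' => same
Total differences (Hamming distance): 4

4


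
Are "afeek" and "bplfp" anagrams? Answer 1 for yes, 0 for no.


Strings: "afeek", "bplfp"
Sorted first:  aeefk
Sorted second: bflpp
Differ at position 0: 'a' vs 'b' => not anagrams

0


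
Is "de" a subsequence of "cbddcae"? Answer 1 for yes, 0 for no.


Check if "de" is a subsequence of "cbddcae"
Greedy scan:
  Position 0 ('c'): no match needed
  Position 1 ('b'): no match needed
  Position 2 ('d'): matches sub[0] = 'd'
  Position 3 ('d'): no match needed
  Position 4 ('c'): no match needed
  Position 5 ('a'): no match needed
  Position 6 ('e'): matches sub[1] = 'e'
All 2 characters matched => is a subsequence

1


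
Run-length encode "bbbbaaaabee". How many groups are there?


Input: bbbbaaaabee
Scanning for consecutive runs:
  Group 1: 'b' x 4 (positions 0-3)
  Group 2: 'a' x 4 (positions 4-7)
  Group 3: 'b' x 1 (positions 8-8)
  Group 4: 'e' x 2 (positions 9-10)
Total groups: 4

4


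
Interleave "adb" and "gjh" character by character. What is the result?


Interleaving "adb" and "gjh":
  Position 0: 'a' from first, 'g' from second => "ag"
  Position 1: 'd' from first, 'j' from second => "dj"
  Position 2: 'b' from first, 'h' from second => "bh"
Result: agdjbh

agdjbh


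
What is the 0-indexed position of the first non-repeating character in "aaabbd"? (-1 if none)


Input: aaabbd
Character frequencies:
  'a': 3
  'b': 2
  'd': 1
Scanning left to right for freq == 1:
  Position 0 ('a'): freq=3, skip
  Position 1 ('a'): freq=3, skip
  Position 2 ('a'): freq=3, skip
  Position 3 ('b'): freq=2, skip
  Position 4 ('b'): freq=2, skip
  Position 5 ('d'): unique! => answer = 5

5


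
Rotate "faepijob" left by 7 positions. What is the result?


Input: "faepijob", rotate left by 7
First 7 characters: "faepijo"
Remaining characters: "b"
Concatenate remaining + first: "b" + "faepijo" = "bfaepijo"

bfaepijo


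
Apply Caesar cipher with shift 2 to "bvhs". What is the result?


Caesar cipher: shift "bvhs" by 2
  'b' (pos 1) + 2 = pos 3 = 'd'
  'v' (pos 21) + 2 = pos 23 = 'x'
  'h' (pos 7) + 2 = pos 9 = 'j'
  's' (pos 18) + 2 = pos 20 = 'u'
Result: dxju

dxju


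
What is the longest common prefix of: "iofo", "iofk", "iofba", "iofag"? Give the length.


Words: iofo, iofk, iofba, iofag
  Position 0: all 'i' => match
  Position 1: all 'o' => match
  Position 2: all 'f' => match
  Position 3: ('o', 'k', 'b', 'a') => mismatch, stop
LCP = "iof" (length 3)

3


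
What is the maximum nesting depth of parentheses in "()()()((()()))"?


Input: "()()()((()()))"
Tracking depth:
  Position 0 '(': depth becomes 1
  Position 1 ')': depth becomes 0
  Position 2 '(': depth becomes 1
  Position 3 ')': depth becomes 0
  Position 4 '(': depth becomes 1
  Position 5 ')': depth becomes 0
  Position 6 '(': depth becomes 1
  Position 7 '(': depth becomes 2
  Position 8 '(': depth becomes 3
  Position 9 ')': depth becomes 2
  Position 10 '(': depth becomes 3
  Position 11 ')': depth becomes 2
  Position 12 ')': depth becomes 1
  Position 13 ')': depth becomes 0
Maximum depth reached: 3

3


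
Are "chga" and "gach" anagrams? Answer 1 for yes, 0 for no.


Strings: "chga", "gach"
Sorted first:  acgh
Sorted second: acgh
Sorted forms match => anagrams

1


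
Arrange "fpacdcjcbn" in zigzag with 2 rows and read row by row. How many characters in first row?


Zigzag "fpacdcjcbn" into 2 rows:
Placing characters:
  'f' => row 0
  'p' => row 1
  'a' => row 0
  'c' => row 1
  'd' => row 0
  'c' => row 1
  'j' => row 0
  'c' => row 1
  'b' => row 0
  'n' => row 1
Rows:
  Row 0: "fadjb"
  Row 1: "pcccn"
First row length: 5

5


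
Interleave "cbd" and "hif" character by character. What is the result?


Interleaving "cbd" and "hif":
  Position 0: 'c' from first, 'h' from second => "ch"
  Position 1: 'b' from first, 'i' from second => "bi"
  Position 2: 'd' from first, 'f' from second => "df"
Result: chbidf

chbidf


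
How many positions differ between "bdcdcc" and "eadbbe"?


Comparing "bdcdcc" and "eadbbe" position by position:
  Position 0: 'b' vs 'e' => DIFFER
  Position 1: 'd' vs 'a' => DIFFER
  Position 2: 'c' vs 'd' => DIFFER
  Position 3: 'd' vs 'b' => DIFFER
  Position 4: 'c' vs 'b' => DIFFER
  Position 5: 'c' vs 'e' => DIFFER
Positions that differ: 6

6


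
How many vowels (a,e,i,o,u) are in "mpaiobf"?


Input: mpaiobf
Checking each character:
  'm' at position 0: consonant
  'p' at position 1: consonant
  'a' at position 2: vowel (running total: 1)
  'i' at position 3: vowel (running total: 2)
  'o' at position 4: vowel (running total: 3)
  'b' at position 5: consonant
  'f' at position 6: consonant
Total vowels: 3

3


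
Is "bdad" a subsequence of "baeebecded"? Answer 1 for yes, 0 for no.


Check if "bdad" is a subsequence of "baeebecded"
Greedy scan:
  Position 0 ('b'): matches sub[0] = 'b'
  Position 1 ('a'): no match needed
  Position 2 ('e'): no match needed
  Position 3 ('e'): no match needed
  Position 4 ('b'): no match needed
  Position 5 ('e'): no match needed
  Position 6 ('c'): no match needed
  Position 7 ('d'): matches sub[1] = 'd'
  Position 8 ('e'): no match needed
  Position 9 ('d'): no match needed
Only matched 2/4 characters => not a subsequence

0


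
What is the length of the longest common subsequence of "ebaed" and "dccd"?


LCS of "ebaed" and "dccd"
DP table:
           d    c    c    d
      0    0    0    0    0
  e   0    0    0    0    0
  b   0    0    0    0    0
  a   0    0    0    0    0
  e   0    0    0    0    0
  d   0    1    1    1    1
LCS length = dp[5][4] = 1

1


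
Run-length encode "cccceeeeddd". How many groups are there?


Input: cccceeeeddd
Scanning for consecutive runs:
  Group 1: 'c' x 4 (positions 0-3)
  Group 2: 'e' x 4 (positions 4-7)
  Group 3: 'd' x 3 (positions 8-10)
Total groups: 3

3


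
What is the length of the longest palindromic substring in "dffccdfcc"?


Input: "dffccdfcc"
Checking substrings for palindromes:
  [1:3] "ff" (len 2) => palindrome
  [3:5] "cc" (len 2) => palindrome
  [7:9] "cc" (len 2) => palindrome
Longest palindromic substring: "ff" with length 2

2


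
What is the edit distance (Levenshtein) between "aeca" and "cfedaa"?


Computing edit distance: "aeca" -> "cfedaa"
DP table:
           c    f    e    d    a    a
      0    1    2    3    4    5    6
  a   1    1    2    3    4    4    5
  e   2    2    2    2    3    4    5
  c   3    2    3    3    3    4    5
  a   4    3    3    4    4    3    4
Edit distance = dp[4][6] = 4

4


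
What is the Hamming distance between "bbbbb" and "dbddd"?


Comparing "bbbbb" and "dbddd" position by position:
  Position 0: 'b' vs 'd' => differ
  Position 1: 'b' vs 'b' => same
  Position 2: 'b' vs 'd' => differ
  Position 3: 'b' vs 'd' => differ
  Position 4: 'b' vs 'd' => differ
Total differences (Hamming distance): 4

4


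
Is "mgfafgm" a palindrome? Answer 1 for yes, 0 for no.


Input: mgfafgm
Reversed: mgfafgm
  Compare pos 0 ('m') with pos 6 ('m'): match
  Compare pos 1 ('g') with pos 5 ('g'): match
  Compare pos 2 ('f') with pos 4 ('f'): match
Result: palindrome

1


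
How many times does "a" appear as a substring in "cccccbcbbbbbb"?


Searching for "a" in "cccccbcbbbbbb"
Scanning each position:
  Position 0: "c" => no
  Position 1: "c" => no
  Position 2: "c" => no
  Position 3: "c" => no
  Position 4: "c" => no
  Position 5: "b" => no
  Position 6: "c" => no
  Position 7: "b" => no
  Position 8: "b" => no
  Position 9: "b" => no
  Position 10: "b" => no
  Position 11: "b" => no
  Position 12: "b" => no
Total occurrences: 0

0


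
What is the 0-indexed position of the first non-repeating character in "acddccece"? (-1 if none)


Input: acddccece
Character frequencies:
  'a': 1
  'c': 4
  'd': 2
  'e': 2
Scanning left to right for freq == 1:
  Position 0 ('a'): unique! => answer = 0

0


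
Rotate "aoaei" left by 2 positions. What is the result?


Input: "aoaei", rotate left by 2
First 2 characters: "ao"
Remaining characters: "aei"
Concatenate remaining + first: "aei" + "ao" = "aeiao"

aeiao


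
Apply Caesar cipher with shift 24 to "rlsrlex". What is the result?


Caesar cipher: shift "rlsrlex" by 24
  'r' (pos 17) + 24 = pos 15 = 'p'
  'l' (pos 11) + 24 = pos 9 = 'j'
  's' (pos 18) + 24 = pos 16 = 'q'
  'r' (pos 17) + 24 = pos 15 = 'p'
  'l' (pos 11) + 24 = pos 9 = 'j'
  'e' (pos 4) + 24 = pos 2 = 'c'
  'x' (pos 23) + 24 = pos 21 = 'v'
Result: pjqpjcv

pjqpjcv


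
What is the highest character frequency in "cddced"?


Input: cddced
Character counts:
  'c': 2
  'd': 3
  'e': 1
Maximum frequency: 3

3


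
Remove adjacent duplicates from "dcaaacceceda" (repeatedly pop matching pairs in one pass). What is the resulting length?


Input: dcaaacceceda
Stack-based adjacent duplicate removal:
  Read 'd': push. Stack: d
  Read 'c': push. Stack: dc
  Read 'a': push. Stack: dca
  Read 'a': matches stack top 'a' => pop. Stack: dc
  Read 'a': push. Stack: dca
  Read 'c': push. Stack: dcac
  Read 'c': matches stack top 'c' => pop. Stack: dca
  Read 'e': push. Stack: dcae
  Read 'c': push. Stack: dcaec
  Read 'e': push. Stack: dcaece
  Read 'd': push. Stack: dcaeced
  Read 'a': push. Stack: dcaeceda
Final stack: "dcaeceda" (length 8)

8


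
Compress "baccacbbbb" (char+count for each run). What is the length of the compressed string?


Input: baccacbbbb
Runs:
  'b' x 1 => "b1"
  'a' x 1 => "a1"
  'c' x 2 => "c2"
  'a' x 1 => "a1"
  'c' x 1 => "c1"
  'b' x 4 => "b4"
Compressed: "b1a1c2a1c1b4"
Compressed length: 12

12


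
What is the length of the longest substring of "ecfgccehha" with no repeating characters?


Input: "ecfgccehha"
Sliding window (track last position of each char):
  Position 0 ('e'): window [0,0] length 1 -- new best
  Position 1 ('c'): window [0,1] length 2 -- new best
  Position 2 ('f'): window [0,2] length 3 -- new best
  Position 3 ('g'): window [0,3] length 4 -- new best
  Position 4 ('c'): repeat (last at 1), move window start to 2
  Position 4 ('c'): window [2,4] length 3
  Position 5 ('c'): repeat (last at 4), move window start to 5
  Position 5 ('c'): window [5,5] length 1
  Position 6 ('e'): window [5,6] length 2
  Position 7 ('h'): window [5,7] length 3
  Position 8 ('h'): repeat (last at 7), move window start to 8
  Position 8 ('h'): window [8,8] length 1
  Position 9 ('a'): window [8,9] length 2
Longest substring with no repeats: "ecfg" with length 4

4


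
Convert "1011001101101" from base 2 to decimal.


Input: "1011001101101" in base 2
Positional expansion:
  Digit '1' (value 1) x 2^12 = 4096
  Digit '0' (value 0) x 2^11 = 0
  Digit '1' (value 1) x 2^10 = 1024
  Digit '1' (value 1) x 2^9 = 512
  Digit '0' (value 0) x 2^8 = 0
  Digit '0' (value 0) x 2^7 = 0
  Digit '1' (value 1) x 2^6 = 64
  Digit '1' (value 1) x 2^5 = 32
  Digit '0' (value 0) x 2^4 = 0
  Digit '1' (value 1) x 2^3 = 8
  Digit '1' (value 1) x 2^2 = 4
  Digit '0' (value 0) x 2^1 = 0
  Digit '1' (value 1) x 2^0 = 1
Sum = 5741

5741


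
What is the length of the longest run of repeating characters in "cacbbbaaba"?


Input: "cacbbbaaba"
Scanning for longest run:
  Position 1 ('a'): new char, reset run to 1
  Position 2 ('c'): new char, reset run to 1
  Position 3 ('b'): new char, reset run to 1
  Position 4 ('b'): continues run of 'b', length=2
  Position 5 ('b'): continues run of 'b', length=3
  Position 6 ('a'): new char, reset run to 1
  Position 7 ('a'): continues run of 'a', length=2
  Position 8 ('b'): new char, reset run to 1
  Position 9 ('a'): new char, reset run to 1
Longest run: 'b' with length 3

3


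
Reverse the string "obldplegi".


Input: obldplegi
Reading characters right to left:
  Position 8: 'i'
  Position 7: 'g'
  Position 6: 'e'
  Position 5: 'l'
  Position 4: 'p'
  Position 3: 'd'
  Position 2: 'l'
  Position 1: 'b'
  Position 0: 'o'
Reversed: igelpdlbo

igelpdlbo


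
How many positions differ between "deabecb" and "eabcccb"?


Comparing "deabecb" and "eabcccb" position by position:
  Position 0: 'd' vs 'e' => DIFFER
  Position 1: 'e' vs 'a' => DIFFER
  Position 2: 'a' vs 'b' => DIFFER
  Position 3: 'b' vs 'c' => DIFFER
  Position 4: 'e' vs 'c' => DIFFER
  Position 5: 'c' vs 'c' => same
  Position 6: 'b' vs 'b' => same
Positions that differ: 5

5


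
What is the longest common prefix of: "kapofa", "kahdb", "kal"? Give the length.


Words: kapofa, kahdb, kal
  Position 0: all 'k' => match
  Position 1: all 'a' => match
  Position 2: ('p', 'h', 'l') => mismatch, stop
LCP = "ka" (length 2)

2


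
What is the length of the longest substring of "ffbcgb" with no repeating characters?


Input: "ffbcgb"
Sliding window (track last position of each char):
  Position 0 ('f'): window [0,0] length 1 -- new best
  Position 1 ('f'): repeat (last at 0), move window start to 1
  Position 1 ('f'): window [1,1] length 1
  Position 2 ('b'): window [1,2] length 2 -- new best
  Position 3 ('c'): window [1,3] length 3 -- new best
  Position 4 ('g'): window [1,4] length 4 -- new best
  Position 5 ('b'): repeat (last at 2), move window start to 3
  Position 5 ('b'): window [3,5] length 3
Longest substring with no repeats: "fbcg" with length 4

4


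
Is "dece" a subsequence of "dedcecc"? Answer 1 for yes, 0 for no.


Check if "dece" is a subsequence of "dedcecc"
Greedy scan:
  Position 0 ('d'): matches sub[0] = 'd'
  Position 1 ('e'): matches sub[1] = 'e'
  Position 2 ('d'): no match needed
  Position 3 ('c'): matches sub[2] = 'c'
  Position 4 ('e'): matches sub[3] = 'e'
  Position 5 ('c'): no match needed
  Position 6 ('c'): no match needed
All 4 characters matched => is a subsequence

1


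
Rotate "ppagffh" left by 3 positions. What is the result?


Input: "ppagffh", rotate left by 3
First 3 characters: "ppa"
Remaining characters: "gffh"
Concatenate remaining + first: "gffh" + "ppa" = "gffhppa"

gffhppa


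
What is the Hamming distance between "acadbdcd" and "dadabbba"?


Comparing "acadbdcd" and "dadabbba" position by position:
  Position 0: 'a' vs 'd' => differ
  Position 1: 'c' vs 'a' => differ
  Position 2: 'a' vs 'd' => differ
  Position 3: 'd' vs 'a' => differ
  Position 4: 'b' vs 'b' => same
  Position 5: 'd' vs 'b' => differ
  Position 6: 'c' vs 'b' => differ
  Position 7: 'd' vs 'a' => differ
Total differences (Hamming distance): 7

7


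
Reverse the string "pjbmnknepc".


Input: pjbmnknepc
Reading characters right to left:
  Position 9: 'c'
  Position 8: 'p'
  Position 7: 'e'
  Position 6: 'n'
  Position 5: 'k'
  Position 4: 'n'
  Position 3: 'm'
  Position 2: 'b'
  Position 1: 'j'
  Position 0: 'p'
Reversed: cpenknmbjp

cpenknmbjp


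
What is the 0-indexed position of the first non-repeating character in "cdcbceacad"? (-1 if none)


Input: cdcbceacad
Character frequencies:
  'a': 2
  'b': 1
  'c': 4
  'd': 2
  'e': 1
Scanning left to right for freq == 1:
  Position 0 ('c'): freq=4, skip
  Position 1 ('d'): freq=2, skip
  Position 2 ('c'): freq=4, skip
  Position 3 ('b'): unique! => answer = 3

3


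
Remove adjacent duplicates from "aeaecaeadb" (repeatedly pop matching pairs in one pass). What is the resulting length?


Input: aeaecaeadb
Stack-based adjacent duplicate removal:
  Read 'a': push. Stack: a
  Read 'e': push. Stack: ae
  Read 'a': push. Stack: aea
  Read 'e': push. Stack: aeae
  Read 'c': push. Stack: aeaec
  Read 'a': push. Stack: aeaeca
  Read 'e': push. Stack: aeaecae
  Read 'a': push. Stack: aeaecaea
  Read 'd': push. Stack: aeaecaead
  Read 'b': push. Stack: aeaecaeadb
Final stack: "aeaecaeadb" (length 10)

10


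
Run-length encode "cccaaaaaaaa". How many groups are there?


Input: cccaaaaaaaa
Scanning for consecutive runs:
  Group 1: 'c' x 3 (positions 0-2)
  Group 2: 'a' x 8 (positions 3-10)
Total groups: 2

2


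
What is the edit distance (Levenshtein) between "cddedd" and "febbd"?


Computing edit distance: "cddedd" -> "febbd"
DP table:
           f    e    b    b    d
      0    1    2    3    4    5
  c   1    1    2    3    4    5
  d   2    2    2    3    4    4
  d   3    3    3    3    4    4
  e   4    4    3    4    4    5
  d   5    5    4    4    5    4
  d   6    6    5    5    5    5
Edit distance = dp[6][5] = 5

5


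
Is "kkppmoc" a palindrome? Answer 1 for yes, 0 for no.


Input: kkppmoc
Reversed: comppkk
  Compare pos 0 ('k') with pos 6 ('c'): MISMATCH
  Compare pos 1 ('k') with pos 5 ('o'): MISMATCH
  Compare pos 2 ('p') with pos 4 ('m'): MISMATCH
Result: not a palindrome

0


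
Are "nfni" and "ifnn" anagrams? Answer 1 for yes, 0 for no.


Strings: "nfni", "ifnn"
Sorted first:  finn
Sorted second: finn
Sorted forms match => anagrams

1


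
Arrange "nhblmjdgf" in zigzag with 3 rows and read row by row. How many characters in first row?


Zigzag "nhblmjdgf" into 3 rows:
Placing characters:
  'n' => row 0
  'h' => row 1
  'b' => row 2
  'l' => row 1
  'm' => row 0
  'j' => row 1
  'd' => row 2
  'g' => row 1
  'f' => row 0
Rows:
  Row 0: "nmf"
  Row 1: "hljg"
  Row 2: "bd"
First row length: 3

3


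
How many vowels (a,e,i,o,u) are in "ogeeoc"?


Input: ogeeoc
Checking each character:
  'o' at position 0: vowel (running total: 1)
  'g' at position 1: consonant
  'e' at position 2: vowel (running total: 2)
  'e' at position 3: vowel (running total: 3)
  'o' at position 4: vowel (running total: 4)
  'c' at position 5: consonant
Total vowels: 4

4
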